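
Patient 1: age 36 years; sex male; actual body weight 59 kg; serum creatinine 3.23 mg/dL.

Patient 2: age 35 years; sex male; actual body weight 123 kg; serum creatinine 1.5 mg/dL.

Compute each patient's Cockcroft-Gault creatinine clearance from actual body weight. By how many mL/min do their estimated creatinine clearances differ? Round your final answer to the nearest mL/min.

Patient 1: CrCl = (140 − 36) × 59 / (72 × 3.23) = 6136.0 / 232.56 ≈ 26.4 mL/min
Patient 2: CrCl = (140 − 35) × 123 / (72 × 1.5) = 12915.0 / 108.00 ≈ 119.6 mL/min
|26.4 − 119.6| = 93.2 mL/min

93 mL/min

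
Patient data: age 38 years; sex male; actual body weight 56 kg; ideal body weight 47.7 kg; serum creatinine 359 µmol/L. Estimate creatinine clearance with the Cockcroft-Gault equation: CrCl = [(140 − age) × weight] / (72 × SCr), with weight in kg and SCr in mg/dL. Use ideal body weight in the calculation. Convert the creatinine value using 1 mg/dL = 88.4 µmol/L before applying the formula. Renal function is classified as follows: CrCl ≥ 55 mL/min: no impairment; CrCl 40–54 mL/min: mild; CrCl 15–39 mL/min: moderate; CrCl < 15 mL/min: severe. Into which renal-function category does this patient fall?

moderate

SCr = 359 / 88.4 = 4.061 mg/dL
CrCl = (140 − 38) × 47.7 / (72 × 4.061) = 4865.4 / 292.39 ≈ 16.6 mL/min
17 mL/min falls in the 'moderate' range.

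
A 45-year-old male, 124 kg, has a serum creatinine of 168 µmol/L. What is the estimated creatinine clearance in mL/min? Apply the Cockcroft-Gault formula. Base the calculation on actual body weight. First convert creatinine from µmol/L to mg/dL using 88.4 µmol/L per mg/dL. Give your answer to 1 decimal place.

SCr = 168 / 88.4 = 1.9 mg/dL
CrCl = (140 − 45) × 124 / (72 × 1.9) = 11780.0 / 136.80 ≈ 86.1 mL/min

86.1 mL/min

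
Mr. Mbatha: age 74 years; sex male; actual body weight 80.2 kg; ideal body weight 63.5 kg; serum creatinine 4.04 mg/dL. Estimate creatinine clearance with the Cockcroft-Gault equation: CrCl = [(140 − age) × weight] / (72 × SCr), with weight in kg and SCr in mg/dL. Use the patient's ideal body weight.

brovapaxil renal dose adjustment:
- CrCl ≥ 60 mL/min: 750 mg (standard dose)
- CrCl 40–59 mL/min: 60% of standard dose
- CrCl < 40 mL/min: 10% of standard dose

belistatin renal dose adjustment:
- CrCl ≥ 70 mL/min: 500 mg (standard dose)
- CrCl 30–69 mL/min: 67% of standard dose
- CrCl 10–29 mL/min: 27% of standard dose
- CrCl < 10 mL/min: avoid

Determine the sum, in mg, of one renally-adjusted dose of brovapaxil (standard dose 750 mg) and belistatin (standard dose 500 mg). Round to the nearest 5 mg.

CrCl = (140 − 74) × 63.5 / (72 × 4.04) = 4191.0 / 290.88 ≈ 14.4 mL/min
CrCl ≈ 14 mL/min.
brovapaxil: < 40 mL/min → 10% of 750 mg = 75 mg.
belistatin: 10–29 mL/min → 27% of 500 mg = 135 mg.
Total = 75 + 135 = 210 mg.

210 mg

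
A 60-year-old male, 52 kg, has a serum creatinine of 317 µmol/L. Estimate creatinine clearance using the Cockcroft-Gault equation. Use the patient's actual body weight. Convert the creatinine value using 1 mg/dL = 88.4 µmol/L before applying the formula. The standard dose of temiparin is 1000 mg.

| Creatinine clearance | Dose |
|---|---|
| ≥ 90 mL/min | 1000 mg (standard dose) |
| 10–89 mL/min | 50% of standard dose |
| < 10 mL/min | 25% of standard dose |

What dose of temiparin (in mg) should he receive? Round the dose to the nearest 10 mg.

500 mg

SCr = 317 / 88.4 = 3.586 mg/dL
CrCl = (140 − 60) × 52 / (72 × 3.586) = 4160.0 / 258.19 ≈ 16.1 mL/min
CrCl ≈ 16 mL/min → bracket 10–89 mL/min.
50% of 1000 mg = 500 mg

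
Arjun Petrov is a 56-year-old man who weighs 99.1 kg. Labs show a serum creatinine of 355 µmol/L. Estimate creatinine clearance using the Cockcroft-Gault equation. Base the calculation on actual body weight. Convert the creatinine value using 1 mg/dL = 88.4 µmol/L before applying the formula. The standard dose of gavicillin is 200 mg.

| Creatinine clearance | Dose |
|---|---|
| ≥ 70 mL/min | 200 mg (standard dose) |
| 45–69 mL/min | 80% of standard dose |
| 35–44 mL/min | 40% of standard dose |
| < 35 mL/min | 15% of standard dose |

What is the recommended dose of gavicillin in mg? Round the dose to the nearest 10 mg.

SCr = 355 / 88.4 = 4.016 mg/dL
CrCl = (140 − 56) × 99.1 / (72 × 4.016) = 8324.4 / 289.15 ≈ 28.8 mL/min
CrCl ≈ 29 mL/min → bracket < 35 mL/min.
15% of 200 mg = 30 mg

30 mg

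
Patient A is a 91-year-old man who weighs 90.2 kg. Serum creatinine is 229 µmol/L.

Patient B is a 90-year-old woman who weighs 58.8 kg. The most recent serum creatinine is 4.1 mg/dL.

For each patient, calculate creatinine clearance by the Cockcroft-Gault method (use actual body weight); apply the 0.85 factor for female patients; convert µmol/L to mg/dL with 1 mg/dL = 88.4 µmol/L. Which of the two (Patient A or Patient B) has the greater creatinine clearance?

Patient A

Patient A: SCr = 229 / 88.4 = 2.59 mg/dL
Patient A: CrCl = (140 − 91) × 90.2 / (72 × 2.59) = 4419.8 / 186.48 ≈ 23.7 mL/min
Patient B: CrCl = (140 − 90) × 58.8 / (72 × 4.1) × 0.85 = 2940.0 / 295.20 × 0.85 ≈ 8.5 mL/min
23.7 vs 8.5 mL/min → Patient A is higher.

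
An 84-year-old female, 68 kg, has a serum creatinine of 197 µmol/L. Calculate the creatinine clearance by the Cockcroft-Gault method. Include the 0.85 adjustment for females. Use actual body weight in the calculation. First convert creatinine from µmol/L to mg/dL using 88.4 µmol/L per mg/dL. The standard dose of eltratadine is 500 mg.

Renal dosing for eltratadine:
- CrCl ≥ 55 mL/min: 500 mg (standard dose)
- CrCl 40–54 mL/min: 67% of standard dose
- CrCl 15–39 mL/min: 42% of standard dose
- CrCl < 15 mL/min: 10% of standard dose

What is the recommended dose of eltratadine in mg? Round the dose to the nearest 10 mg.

210 mg

SCr = 197 / 88.4 = 2.229 mg/dL
CrCl = (140 − 84) × 68 / (72 × 2.229) × 0.85 = 3808.0 / 160.49 × 0.85 ≈ 20.2 mL/min
CrCl ≈ 20 mL/min → bracket 15–39 mL/min.
42% of 500 mg = 210 mg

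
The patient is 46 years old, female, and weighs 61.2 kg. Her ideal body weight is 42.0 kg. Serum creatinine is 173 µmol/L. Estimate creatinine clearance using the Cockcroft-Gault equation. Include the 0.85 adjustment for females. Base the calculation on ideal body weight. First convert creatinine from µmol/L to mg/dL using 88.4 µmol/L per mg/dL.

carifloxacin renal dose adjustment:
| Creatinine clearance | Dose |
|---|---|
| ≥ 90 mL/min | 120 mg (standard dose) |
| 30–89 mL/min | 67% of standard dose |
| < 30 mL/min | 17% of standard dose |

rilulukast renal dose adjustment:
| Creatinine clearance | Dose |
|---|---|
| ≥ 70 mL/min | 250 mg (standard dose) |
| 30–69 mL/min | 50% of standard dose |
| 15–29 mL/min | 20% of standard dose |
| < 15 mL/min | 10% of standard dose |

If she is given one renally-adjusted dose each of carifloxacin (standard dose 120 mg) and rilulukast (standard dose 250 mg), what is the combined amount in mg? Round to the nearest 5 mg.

70 mg

SCr = 173 / 88.4 = 1.957 mg/dL
CrCl = (140 − 46) × 42 / (72 × 1.957) × 0.85 = 3948.0 / 140.90 × 0.85 ≈ 23.8 mL/min
CrCl ≈ 24 mL/min.
carifloxacin: < 30 mL/min → 17% of 120 mg = 20.4 mg.
rilulukast: 15–29 mL/min → 20% of 250 mg = 50 mg.
Total = 20.4 + 50 = 70.4 mg.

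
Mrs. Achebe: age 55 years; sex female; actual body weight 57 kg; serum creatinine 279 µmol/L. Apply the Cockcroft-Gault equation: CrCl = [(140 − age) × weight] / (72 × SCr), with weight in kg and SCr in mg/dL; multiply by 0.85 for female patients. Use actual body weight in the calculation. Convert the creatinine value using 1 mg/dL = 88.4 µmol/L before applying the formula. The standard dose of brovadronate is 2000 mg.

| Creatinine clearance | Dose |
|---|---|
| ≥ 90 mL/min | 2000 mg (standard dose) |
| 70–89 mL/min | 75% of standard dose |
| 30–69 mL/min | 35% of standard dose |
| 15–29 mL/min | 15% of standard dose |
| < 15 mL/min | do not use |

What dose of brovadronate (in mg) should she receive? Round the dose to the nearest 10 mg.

300 mg

SCr = 279 / 88.4 = 3.156 mg/dL
CrCl = (140 − 55) × 57 / (72 × 3.156) × 0.85 = 4845.0 / 227.23 × 0.85 ≈ 18.1 mL/min
CrCl ≈ 18 mL/min → bracket 15–29 mL/min.
15% of 2000 mg = 300 mg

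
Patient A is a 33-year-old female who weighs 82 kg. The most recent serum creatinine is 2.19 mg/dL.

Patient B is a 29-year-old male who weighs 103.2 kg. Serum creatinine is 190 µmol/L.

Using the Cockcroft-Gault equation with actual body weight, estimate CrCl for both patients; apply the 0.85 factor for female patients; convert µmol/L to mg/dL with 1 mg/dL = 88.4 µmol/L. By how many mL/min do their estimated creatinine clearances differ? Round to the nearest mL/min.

Patient A: CrCl = (140 − 33) × 82 / (72 × 2.19) × 0.85 = 8774.0 / 157.68 × 0.85 ≈ 47.3 mL/min
Patient B: SCr = 190 / 88.4 = 2.149 mg/dL
Patient B: CrCl = (140 − 29) × 103.2 / (72 × 2.149) = 11455.2 / 154.73 ≈ 74.0 mL/min
|47.3 − 74.0| = 26.7 mL/min

27 mL/min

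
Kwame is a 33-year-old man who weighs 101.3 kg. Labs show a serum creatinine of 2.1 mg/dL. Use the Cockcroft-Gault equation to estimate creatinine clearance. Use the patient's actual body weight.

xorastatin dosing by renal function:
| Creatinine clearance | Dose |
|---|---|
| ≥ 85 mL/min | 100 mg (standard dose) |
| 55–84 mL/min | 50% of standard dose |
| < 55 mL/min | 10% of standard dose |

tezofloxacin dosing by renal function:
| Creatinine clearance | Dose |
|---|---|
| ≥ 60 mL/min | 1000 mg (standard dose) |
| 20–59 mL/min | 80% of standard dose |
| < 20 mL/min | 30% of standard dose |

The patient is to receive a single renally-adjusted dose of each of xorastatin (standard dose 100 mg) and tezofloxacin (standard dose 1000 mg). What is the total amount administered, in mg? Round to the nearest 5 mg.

CrCl = (140 − 33) × 101.3 / (72 × 2.1) = 10839.1 / 151.20 ≈ 71.7 mL/min
CrCl ≈ 72 mL/min.
xorastatin: 55–84 mL/min → 50% of 100 mg = 50 mg.
tezofloxacin: ≥ 60 mL/min → 100% of 1000 mg = 1000 mg.
Total = 50 + 1000 = 1050 mg.

1050 mg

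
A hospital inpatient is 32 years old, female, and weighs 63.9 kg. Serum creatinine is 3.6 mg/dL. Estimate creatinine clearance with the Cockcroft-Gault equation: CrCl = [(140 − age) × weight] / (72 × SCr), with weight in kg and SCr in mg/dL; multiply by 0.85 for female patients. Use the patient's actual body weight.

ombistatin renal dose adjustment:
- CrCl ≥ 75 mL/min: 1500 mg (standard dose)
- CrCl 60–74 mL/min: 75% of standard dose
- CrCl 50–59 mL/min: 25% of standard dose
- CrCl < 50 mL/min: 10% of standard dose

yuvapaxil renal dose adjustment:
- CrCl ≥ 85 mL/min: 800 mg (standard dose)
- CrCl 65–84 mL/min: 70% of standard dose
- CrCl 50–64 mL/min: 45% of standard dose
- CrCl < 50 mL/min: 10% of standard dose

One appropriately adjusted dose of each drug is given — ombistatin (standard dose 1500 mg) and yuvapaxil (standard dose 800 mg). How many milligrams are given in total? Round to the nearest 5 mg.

230 mg

CrCl = (140 − 32) × 63.9 / (72 × 3.6) × 0.85 = 6901.2 / 259.20 × 0.85 ≈ 22.6 mL/min
CrCl ≈ 23 mL/min.
ombistatin: < 50 mL/min → 10% of 1500 mg = 150 mg.
yuvapaxil: < 50 mL/min → 10% of 800 mg = 80 mg.
Total = 150 + 80 = 230 mg.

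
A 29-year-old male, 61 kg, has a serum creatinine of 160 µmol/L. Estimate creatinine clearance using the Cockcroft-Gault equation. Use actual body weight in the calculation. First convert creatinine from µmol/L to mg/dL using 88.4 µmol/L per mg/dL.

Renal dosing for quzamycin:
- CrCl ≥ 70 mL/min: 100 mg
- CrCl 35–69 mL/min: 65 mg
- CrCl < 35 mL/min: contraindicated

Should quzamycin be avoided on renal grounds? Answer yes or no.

no

SCr = 160 / 88.4 = 1.81 mg/dL
CrCl = (140 − 29) × 61 / (72 × 1.81) = 6771.0 / 130.32 ≈ 52.0 mL/min
CrCl ≈ 52 mL/min, which is ≥ 35 mL/min.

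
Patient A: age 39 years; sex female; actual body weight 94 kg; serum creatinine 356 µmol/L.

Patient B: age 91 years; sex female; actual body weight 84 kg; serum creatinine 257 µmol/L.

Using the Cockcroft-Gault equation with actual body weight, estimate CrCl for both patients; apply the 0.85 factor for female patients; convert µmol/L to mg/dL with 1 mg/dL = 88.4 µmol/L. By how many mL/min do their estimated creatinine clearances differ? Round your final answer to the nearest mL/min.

11 mL/min

Patient A: SCr = 356 / 88.4 = 4.027 mg/dL
Patient A: CrCl = (140 − 39) × 94 / (72 × 4.027) × 0.85 = 9494.0 / 289.94 × 0.85 ≈ 27.8 mL/min
Patient B: SCr = 257 / 88.4 = 2.907 mg/dL
Patient B: CrCl = (140 − 91) × 84 / (72 × 2.907) × 0.85 = 4116.0 / 209.30 × 0.85 ≈ 16.7 mL/min
|27.8 − 16.7| = 11.1 mL/min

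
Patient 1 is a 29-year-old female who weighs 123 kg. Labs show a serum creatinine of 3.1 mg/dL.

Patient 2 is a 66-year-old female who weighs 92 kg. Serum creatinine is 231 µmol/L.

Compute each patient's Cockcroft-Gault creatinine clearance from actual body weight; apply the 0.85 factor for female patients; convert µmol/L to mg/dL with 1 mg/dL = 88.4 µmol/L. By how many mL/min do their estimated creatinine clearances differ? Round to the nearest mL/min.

Patient 1: CrCl = (140 − 29) × 123 / (72 × 3.1) × 0.85 = 13653.0 / 223.20 × 0.85 ≈ 52.0 mL/min
Patient 2: SCr = 231 / 88.4 = 2.613 mg/dL
Patient 2: CrCl = (140 − 66) × 92 / (72 × 2.613) × 0.85 = 6808.0 / 188.14 × 0.85 ≈ 30.8 mL/min
|52.0 − 30.8| = 21.2 mL/min

21 mL/min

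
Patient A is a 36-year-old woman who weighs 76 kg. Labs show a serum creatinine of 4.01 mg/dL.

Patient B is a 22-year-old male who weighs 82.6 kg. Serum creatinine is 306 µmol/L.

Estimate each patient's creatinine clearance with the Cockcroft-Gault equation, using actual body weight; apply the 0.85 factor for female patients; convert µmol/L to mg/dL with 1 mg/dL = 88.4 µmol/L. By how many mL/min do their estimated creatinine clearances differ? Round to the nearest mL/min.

16 mL/min

Patient A: CrCl = (140 − 36) × 76 / (72 × 4.01) × 0.85 = 7904.0 / 288.72 × 0.85 ≈ 23.3 mL/min
Patient B: SCr = 306 / 88.4 = 3.462 mg/dL
Patient B: CrCl = (140 − 22) × 82.6 / (72 × 3.462) = 9746.8 / 249.26 ≈ 39.1 mL/min
|23.3 − 39.1| = 15.8 mL/min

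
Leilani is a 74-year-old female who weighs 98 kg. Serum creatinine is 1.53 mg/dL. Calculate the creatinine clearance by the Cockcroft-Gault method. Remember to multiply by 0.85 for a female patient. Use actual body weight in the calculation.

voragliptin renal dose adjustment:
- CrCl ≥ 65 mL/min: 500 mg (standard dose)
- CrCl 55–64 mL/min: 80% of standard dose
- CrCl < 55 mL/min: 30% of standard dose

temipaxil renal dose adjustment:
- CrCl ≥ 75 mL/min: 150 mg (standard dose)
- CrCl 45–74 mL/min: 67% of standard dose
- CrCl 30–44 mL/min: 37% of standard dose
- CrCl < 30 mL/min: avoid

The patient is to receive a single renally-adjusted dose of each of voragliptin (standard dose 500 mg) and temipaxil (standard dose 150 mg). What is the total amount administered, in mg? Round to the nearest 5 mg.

CrCl = (140 − 74) × 98 / (72 × 1.53) × 0.85 = 6468.0 / 110.16 × 0.85 ≈ 49.9 mL/min
CrCl ≈ 50 mL/min.
voragliptin: < 55 mL/min → 30% of 500 mg = 150 mg.
temipaxil: 45–74 mL/min → 67% of 150 mg = 100.5 mg.
Total = 150 + 100.5 = 250.5 mg.

250 mg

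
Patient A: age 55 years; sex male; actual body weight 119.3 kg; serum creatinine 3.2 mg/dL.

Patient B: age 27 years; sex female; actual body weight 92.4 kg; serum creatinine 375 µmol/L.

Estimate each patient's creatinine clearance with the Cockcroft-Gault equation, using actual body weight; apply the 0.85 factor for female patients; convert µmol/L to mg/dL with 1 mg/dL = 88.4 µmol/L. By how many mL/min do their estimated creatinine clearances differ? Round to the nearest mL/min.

Patient A: CrCl = (140 − 55) × 119.3 / (72 × 3.2) = 10140.5 / 230.40 ≈ 44.0 mL/min
Patient B: SCr = 375 / 88.4 = 4.242 mg/dL
Patient B: CrCl = (140 − 27) × 92.4 / (72 × 4.242) × 0.85 = 10441.2 / 305.42 × 0.85 ≈ 29.1 mL/min
|44.0 − 29.1| = 14.9 mL/min

15 mL/min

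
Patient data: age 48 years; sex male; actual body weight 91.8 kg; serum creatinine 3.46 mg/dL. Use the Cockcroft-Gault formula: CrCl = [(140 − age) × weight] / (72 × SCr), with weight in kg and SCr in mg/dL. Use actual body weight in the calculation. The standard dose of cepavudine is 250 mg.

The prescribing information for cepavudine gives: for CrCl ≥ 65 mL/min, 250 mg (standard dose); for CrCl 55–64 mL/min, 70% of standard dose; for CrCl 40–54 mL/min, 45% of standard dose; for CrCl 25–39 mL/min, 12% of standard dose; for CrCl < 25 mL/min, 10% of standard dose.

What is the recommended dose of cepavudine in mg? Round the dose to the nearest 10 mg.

30 mg

CrCl = (140 − 48) × 91.8 / (72 × 3.46) = 8445.6 / 249.12 ≈ 33.9 mL/min
CrCl ≈ 34 mL/min → bracket 25–39 mL/min.
12% of 250 mg = 30 mg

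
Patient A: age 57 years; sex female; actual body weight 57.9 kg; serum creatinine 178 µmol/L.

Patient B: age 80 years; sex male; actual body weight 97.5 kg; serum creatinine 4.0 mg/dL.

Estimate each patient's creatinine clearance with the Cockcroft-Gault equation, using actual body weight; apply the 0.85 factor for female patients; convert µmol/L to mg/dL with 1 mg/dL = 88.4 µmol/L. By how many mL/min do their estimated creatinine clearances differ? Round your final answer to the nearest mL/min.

Patient A: SCr = 178 / 88.4 = 2.014 mg/dL
Patient A: CrCl = (140 − 57) × 57.9 / (72 × 2.014) × 0.85 = 4805.7 / 145.01 × 0.85 ≈ 28.2 mL/min
Patient B: CrCl = (140 − 80) × 97.5 / (72 × 4) = 5850.0 / 288.00 ≈ 20.3 mL/min
|28.2 − 20.3| = 7.9 mL/min

8 mL/min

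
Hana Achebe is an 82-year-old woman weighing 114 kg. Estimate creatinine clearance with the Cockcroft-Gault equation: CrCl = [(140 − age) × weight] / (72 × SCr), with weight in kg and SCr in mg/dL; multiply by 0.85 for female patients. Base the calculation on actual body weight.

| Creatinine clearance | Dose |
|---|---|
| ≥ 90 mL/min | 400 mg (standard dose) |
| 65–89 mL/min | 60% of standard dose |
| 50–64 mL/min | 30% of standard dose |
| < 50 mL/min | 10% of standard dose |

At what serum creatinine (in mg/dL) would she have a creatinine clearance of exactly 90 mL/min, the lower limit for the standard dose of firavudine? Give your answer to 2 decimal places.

0.87 mg/dL

Standard dose requires CrCl ≥ 90 mL/min.
Set (140 − 82) × 114 × 0.85 / (72 × SCr) = 90
SCr = (140 − 82) × 114 × 0.85 / (72 × 90) = 0.867 mg/dL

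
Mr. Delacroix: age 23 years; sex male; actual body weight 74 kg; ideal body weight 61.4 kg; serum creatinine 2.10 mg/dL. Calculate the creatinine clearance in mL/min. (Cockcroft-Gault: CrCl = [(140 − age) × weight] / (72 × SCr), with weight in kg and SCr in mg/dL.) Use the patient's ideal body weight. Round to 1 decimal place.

47.5 mL/min

CrCl = (140 − 23) × 61.4 / (72 × 2.1) = 7183.8 / 151.20 ≈ 47.5 mL/min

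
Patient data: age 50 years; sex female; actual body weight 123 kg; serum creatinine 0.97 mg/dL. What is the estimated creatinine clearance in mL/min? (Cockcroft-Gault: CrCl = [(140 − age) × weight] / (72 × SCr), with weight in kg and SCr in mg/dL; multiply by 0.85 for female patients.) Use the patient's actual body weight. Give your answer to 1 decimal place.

CrCl = (140 − 50) × 123 / (72 × 0.97) × 0.85 = 11070.0 / 69.84 × 0.85 ≈ 134.7 mL/min

134.7 mL/min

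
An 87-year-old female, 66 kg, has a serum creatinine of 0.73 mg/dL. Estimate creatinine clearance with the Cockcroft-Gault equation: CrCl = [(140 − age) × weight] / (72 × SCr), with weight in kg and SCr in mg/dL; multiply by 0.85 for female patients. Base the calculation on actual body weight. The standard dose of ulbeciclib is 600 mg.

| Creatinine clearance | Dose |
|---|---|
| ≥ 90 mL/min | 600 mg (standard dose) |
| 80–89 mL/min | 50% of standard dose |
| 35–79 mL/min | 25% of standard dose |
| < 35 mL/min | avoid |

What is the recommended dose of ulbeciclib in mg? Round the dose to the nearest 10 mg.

150 mg

CrCl = (140 − 87) × 66 / (72 × 0.73) × 0.85 = 3498.0 / 52.56 × 0.85 ≈ 56.6 mL/min
CrCl ≈ 57 mL/min → bracket 35–79 mL/min.
25% of 600 mg = 150 mg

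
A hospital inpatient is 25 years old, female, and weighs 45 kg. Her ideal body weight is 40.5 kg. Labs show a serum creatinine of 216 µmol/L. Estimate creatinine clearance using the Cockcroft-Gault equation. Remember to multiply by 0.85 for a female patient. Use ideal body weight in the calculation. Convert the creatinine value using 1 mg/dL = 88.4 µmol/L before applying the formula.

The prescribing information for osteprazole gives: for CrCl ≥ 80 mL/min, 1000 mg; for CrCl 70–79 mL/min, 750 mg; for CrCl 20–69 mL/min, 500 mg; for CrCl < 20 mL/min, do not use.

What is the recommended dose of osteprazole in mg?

500 mg

SCr = 216 / 88.4 = 2.443 mg/dL
CrCl = (140 − 25) × 40.5 / (72 × 2.443) × 0.85 = 4657.5 / 175.90 × 0.85 ≈ 22.5 mL/min
CrCl ≈ 23 mL/min → bracket 20–69 mL/min.
Dose for this bracket: 500 mg.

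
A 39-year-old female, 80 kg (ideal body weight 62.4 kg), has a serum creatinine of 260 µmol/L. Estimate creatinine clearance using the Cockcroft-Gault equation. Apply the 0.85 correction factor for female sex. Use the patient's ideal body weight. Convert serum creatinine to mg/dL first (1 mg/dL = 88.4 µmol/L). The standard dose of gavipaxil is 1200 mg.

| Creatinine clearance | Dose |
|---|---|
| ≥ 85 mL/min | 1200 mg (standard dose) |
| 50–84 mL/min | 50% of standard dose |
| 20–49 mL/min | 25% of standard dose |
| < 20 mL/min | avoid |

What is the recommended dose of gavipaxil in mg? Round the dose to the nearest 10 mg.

300 mg

SCr = 260 / 88.4 = 2.941 mg/dL
CrCl = (140 − 39) × 62.4 / (72 × 2.941) × 0.85 = 6302.4 / 211.75 × 0.85 ≈ 25.3 mL/min
CrCl ≈ 25 mL/min → bracket 20–49 mL/min.
25% of 1200 mg = 300 mg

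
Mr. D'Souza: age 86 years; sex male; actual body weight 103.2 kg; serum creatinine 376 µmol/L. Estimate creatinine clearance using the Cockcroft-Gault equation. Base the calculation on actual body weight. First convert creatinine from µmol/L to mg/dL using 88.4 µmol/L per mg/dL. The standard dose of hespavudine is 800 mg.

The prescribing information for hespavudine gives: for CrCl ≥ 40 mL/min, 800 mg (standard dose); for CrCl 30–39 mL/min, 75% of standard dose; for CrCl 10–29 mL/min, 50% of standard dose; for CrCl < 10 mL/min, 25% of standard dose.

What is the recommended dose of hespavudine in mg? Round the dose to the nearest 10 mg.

400 mg

SCr = 376 / 88.4 = 4.253 mg/dL
CrCl = (140 − 86) × 103.2 / (72 × 4.253) = 5572.8 / 306.22 ≈ 18.2 mL/min
CrCl ≈ 18 mL/min → bracket 10–29 mL/min.
50% of 800 mg = 400 mg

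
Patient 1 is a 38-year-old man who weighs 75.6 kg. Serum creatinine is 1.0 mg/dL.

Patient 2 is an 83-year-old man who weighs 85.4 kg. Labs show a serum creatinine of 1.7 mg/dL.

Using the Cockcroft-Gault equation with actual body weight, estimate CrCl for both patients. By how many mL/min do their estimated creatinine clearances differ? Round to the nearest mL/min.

Patient 1: CrCl = (140 − 38) × 75.6 / (72 × 1) = 7711.2 / 72.00 ≈ 107.1 mL/min
Patient 2: CrCl = (140 − 83) × 85.4 / (72 × 1.7) = 4867.8 / 122.40 ≈ 39.8 mL/min
|107.1 − 39.8| = 67.3 mL/min

67 mL/min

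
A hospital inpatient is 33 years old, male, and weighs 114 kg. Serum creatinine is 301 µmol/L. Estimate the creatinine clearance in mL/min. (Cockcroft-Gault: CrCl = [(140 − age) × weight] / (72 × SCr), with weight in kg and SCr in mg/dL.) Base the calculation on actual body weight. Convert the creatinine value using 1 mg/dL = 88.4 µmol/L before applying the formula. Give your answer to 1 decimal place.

49.8 mL/min

SCr = 301 / 88.4 = 3.405 mg/dL
CrCl = (140 − 33) × 114 / (72 × 3.405) = 12198.0 / 245.16 ≈ 49.8 mL/min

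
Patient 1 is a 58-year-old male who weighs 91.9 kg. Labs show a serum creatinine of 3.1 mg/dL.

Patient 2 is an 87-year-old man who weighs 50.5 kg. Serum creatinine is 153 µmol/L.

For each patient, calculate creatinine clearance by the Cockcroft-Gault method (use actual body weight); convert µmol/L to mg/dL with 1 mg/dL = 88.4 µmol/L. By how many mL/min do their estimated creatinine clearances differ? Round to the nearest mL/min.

Patient 1: CrCl = (140 − 58) × 91.9 / (72 × 3.1) = 7535.8 / 223.20 ≈ 33.8 mL/min
Patient 2: SCr = 153 / 88.4 = 1.731 mg/dL
Patient 2: CrCl = (140 − 87) × 50.5 / (72 × 1.731) = 2676.5 / 124.63 ≈ 21.5 mL/min
|33.8 − 21.5| = 12.3 mL/min

12 mL/min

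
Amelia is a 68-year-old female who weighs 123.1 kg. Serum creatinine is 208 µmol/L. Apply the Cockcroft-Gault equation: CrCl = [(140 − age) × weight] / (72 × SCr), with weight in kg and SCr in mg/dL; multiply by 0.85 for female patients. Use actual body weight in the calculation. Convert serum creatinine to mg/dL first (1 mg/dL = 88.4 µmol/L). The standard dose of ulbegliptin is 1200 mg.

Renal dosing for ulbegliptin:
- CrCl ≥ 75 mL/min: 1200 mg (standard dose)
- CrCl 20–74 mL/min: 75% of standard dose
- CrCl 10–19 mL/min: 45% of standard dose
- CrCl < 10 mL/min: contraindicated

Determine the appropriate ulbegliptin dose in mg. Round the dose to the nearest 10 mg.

SCr = 208 / 88.4 = 2.353 mg/dL
CrCl = (140 − 68) × 123.1 / (72 × 2.353) × 0.85 = 8863.2 / 169.42 × 0.85 ≈ 44.5 mL/min
CrCl ≈ 44 mL/min → bracket 20–74 mL/min.
75% of 1200 mg = 900 mg

900 mg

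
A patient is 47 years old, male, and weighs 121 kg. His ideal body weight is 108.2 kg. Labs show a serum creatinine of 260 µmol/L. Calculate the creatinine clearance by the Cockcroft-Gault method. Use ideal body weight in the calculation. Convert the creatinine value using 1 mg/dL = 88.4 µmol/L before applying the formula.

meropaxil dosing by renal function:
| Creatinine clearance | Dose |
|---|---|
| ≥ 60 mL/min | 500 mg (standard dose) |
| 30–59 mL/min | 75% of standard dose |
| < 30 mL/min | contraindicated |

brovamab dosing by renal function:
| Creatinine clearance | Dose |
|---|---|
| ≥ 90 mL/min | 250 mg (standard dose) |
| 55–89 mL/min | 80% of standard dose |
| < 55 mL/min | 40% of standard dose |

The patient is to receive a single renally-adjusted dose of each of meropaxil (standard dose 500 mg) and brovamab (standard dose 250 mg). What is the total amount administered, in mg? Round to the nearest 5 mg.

SCr = 260 / 88.4 = 2.941 mg/dL
CrCl = (140 − 47) × 108.2 / (72 × 2.941) = 10062.6 / 211.75 ≈ 47.5 mL/min
CrCl ≈ 48 mL/min.
meropaxil: 30–59 mL/min → 75% of 500 mg = 375 mg.
brovamab: < 55 mL/min → 40% of 250 mg = 100 mg.
Total = 375 + 100 = 475 mg.

475 mg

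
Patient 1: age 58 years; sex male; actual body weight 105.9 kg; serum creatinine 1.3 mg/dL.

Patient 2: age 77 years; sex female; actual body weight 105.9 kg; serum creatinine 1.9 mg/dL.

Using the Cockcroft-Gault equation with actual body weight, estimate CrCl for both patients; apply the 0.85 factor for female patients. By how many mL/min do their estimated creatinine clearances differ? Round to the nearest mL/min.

Patient 1: CrCl = (140 − 58) × 105.9 / (72 × 1.3) = 8683.8 / 93.60 ≈ 92.8 mL/min
Patient 2: CrCl = (140 − 77) × 105.9 / (72 × 1.9) × 0.85 = 6671.7 / 136.80 × 0.85 ≈ 41.5 mL/min
|92.8 − 41.5| = 51.3 mL/min

51 mL/min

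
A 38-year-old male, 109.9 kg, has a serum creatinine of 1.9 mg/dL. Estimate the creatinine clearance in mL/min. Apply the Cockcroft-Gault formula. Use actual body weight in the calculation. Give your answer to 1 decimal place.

81.9 mL/min

CrCl = (140 − 38) × 109.9 / (72 × 1.9) = 11209.8 / 136.80 ≈ 81.9 mL/min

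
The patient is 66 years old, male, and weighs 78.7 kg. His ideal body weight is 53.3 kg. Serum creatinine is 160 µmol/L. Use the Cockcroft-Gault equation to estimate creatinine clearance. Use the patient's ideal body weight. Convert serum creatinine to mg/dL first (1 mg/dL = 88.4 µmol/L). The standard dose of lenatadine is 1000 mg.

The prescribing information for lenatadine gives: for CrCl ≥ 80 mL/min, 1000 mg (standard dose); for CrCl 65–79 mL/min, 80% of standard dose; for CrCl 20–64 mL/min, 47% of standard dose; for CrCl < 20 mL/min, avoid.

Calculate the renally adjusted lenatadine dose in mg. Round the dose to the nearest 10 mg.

470 mg

SCr = 160 / 88.4 = 1.81 mg/dL
CrCl = (140 − 66) × 53.3 / (72 × 1.81) = 3944.2 / 130.32 ≈ 30.3 mL/min
CrCl ≈ 30 mL/min → bracket 20–64 mL/min.
47% of 1000 mg = 470 mg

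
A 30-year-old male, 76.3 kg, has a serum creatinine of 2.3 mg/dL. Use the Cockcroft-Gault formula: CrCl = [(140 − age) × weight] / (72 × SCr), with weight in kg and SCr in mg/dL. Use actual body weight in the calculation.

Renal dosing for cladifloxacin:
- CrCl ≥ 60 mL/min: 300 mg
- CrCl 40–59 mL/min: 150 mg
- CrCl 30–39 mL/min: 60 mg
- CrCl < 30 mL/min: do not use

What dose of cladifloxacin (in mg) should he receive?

150 mg

CrCl = (140 − 30) × 76.3 / (72 × 2.3) = 8393.0 / 165.60 ≈ 50.7 mL/min
CrCl ≈ 51 mL/min → bracket 40–59 mL/min.
Dose for this bracket: 150 mg.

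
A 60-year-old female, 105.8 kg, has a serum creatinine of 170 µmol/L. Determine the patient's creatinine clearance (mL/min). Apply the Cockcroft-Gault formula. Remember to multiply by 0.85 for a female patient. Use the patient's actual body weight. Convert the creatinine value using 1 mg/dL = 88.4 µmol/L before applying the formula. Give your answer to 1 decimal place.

52.0 mL/min

SCr = 170 / 88.4 = 1.923 mg/dL
CrCl = (140 − 60) × 105.8 / (72 × 1.923) × 0.85 = 8464.0 / 138.46 × 0.85 ≈ 52.0 mL/min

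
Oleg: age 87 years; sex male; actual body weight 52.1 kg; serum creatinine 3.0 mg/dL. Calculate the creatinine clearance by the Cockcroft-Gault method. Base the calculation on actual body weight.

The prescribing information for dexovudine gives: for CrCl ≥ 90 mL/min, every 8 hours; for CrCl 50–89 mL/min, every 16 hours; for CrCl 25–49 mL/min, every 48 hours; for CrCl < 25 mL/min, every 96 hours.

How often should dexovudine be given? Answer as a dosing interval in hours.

CrCl = (140 − 87) × 52.1 / (72 × 3) = 2761.3 / 216.00 ≈ 12.8 mL/min
CrCl ≈ 13 mL/min → bracket < 25 mL/min → every 96 hours.

every 96 hours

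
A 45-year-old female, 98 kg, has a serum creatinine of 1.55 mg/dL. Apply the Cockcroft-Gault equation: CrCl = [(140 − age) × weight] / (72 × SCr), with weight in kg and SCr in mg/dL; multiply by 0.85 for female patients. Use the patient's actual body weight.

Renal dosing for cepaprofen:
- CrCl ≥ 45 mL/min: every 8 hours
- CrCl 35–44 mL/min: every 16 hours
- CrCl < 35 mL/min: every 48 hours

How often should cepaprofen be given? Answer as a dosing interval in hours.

every 8 hours

CrCl = (140 − 45) × 98 / (72 × 1.55) × 0.85 = 9310.0 / 111.60 × 0.85 ≈ 70.9 mL/min
CrCl ≈ 71 mL/min → bracket ≥ 45 mL/min → every 8 hours.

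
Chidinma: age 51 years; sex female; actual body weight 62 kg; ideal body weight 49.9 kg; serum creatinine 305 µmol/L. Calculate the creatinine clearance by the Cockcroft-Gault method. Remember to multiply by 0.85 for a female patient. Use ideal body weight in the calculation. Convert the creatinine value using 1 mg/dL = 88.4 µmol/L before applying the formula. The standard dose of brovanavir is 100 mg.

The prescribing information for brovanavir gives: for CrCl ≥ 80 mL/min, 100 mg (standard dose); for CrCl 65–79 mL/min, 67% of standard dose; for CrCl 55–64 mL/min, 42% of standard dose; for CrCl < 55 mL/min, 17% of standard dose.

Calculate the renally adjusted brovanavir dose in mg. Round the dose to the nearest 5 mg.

15 mg

SCr = 305 / 88.4 = 3.45 mg/dL
CrCl = (140 − 51) × 49.9 / (72 × 3.45) × 0.85 = 4441.1 / 248.40 × 0.85 ≈ 15.2 mL/min
CrCl ≈ 15 mL/min → bracket < 55 mL/min.
17% of 100 mg = 17 mg → 15 mg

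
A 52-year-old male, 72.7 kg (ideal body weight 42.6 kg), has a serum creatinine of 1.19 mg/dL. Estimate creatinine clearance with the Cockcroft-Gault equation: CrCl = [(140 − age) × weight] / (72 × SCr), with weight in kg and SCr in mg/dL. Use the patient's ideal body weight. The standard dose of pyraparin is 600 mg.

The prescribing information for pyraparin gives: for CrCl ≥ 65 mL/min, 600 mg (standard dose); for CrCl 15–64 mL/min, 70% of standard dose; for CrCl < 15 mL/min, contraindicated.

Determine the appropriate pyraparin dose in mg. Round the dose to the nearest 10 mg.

420 mg

CrCl = (140 − 52) × 42.6 / (72 × 1.19) = 3748.8 / 85.68 ≈ 43.8 mL/min
CrCl ≈ 44 mL/min → bracket 15–64 mL/min.
70% of 600 mg = 420 mg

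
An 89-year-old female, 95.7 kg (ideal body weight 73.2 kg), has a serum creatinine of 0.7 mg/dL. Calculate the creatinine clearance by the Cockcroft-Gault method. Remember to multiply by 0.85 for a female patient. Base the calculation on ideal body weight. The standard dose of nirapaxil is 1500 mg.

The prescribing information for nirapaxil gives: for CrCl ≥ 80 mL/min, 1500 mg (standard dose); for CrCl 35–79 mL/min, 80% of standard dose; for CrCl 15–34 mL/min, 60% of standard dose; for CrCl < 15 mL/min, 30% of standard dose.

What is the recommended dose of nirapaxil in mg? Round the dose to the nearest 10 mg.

CrCl = (140 − 89) × 73.2 / (72 × 0.7) × 0.85 = 3733.2 / 50.40 × 0.85 ≈ 63.0 mL/min
CrCl ≈ 63 mL/min → bracket 35–79 mL/min.
80% of 1500 mg = 1200 mg

1200 mg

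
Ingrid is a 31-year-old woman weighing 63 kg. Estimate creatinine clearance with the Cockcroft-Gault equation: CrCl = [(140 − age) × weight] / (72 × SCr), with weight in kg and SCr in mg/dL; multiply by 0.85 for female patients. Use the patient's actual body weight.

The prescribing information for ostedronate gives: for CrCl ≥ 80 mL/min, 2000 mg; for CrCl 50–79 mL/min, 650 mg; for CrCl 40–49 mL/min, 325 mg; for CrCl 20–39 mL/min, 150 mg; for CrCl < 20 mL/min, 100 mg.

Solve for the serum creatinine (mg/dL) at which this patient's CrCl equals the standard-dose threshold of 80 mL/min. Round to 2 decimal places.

1.01 mg/dL

Standard dose requires CrCl ≥ 80 mL/min.
Set (140 − 31) × 63 × 0.85 / (72 × SCr) = 80
SCr = (140 − 31) × 63 × 0.85 / (72 × 80) = 1.013 mg/dL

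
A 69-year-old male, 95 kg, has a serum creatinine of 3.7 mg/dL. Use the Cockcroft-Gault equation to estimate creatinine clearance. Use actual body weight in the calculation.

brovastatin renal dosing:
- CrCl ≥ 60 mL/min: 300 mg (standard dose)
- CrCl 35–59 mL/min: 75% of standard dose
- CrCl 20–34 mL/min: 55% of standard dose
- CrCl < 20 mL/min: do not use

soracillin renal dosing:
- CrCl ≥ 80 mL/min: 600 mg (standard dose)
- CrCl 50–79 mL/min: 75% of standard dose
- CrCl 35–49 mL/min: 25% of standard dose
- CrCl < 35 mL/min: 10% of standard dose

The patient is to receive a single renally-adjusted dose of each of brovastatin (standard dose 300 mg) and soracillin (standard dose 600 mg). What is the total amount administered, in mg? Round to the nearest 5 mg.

CrCl = (140 − 69) × 95 / (72 × 3.7) = 6745.0 / 266.40 ≈ 25.3 mL/min
CrCl ≈ 25 mL/min.
brovastatin: 20–34 mL/min → 55% of 300 mg = 165 mg.
soracillin: < 35 mL/min → 10% of 600 mg = 60 mg.
Total = 165 + 60 = 225 mg.

225 mg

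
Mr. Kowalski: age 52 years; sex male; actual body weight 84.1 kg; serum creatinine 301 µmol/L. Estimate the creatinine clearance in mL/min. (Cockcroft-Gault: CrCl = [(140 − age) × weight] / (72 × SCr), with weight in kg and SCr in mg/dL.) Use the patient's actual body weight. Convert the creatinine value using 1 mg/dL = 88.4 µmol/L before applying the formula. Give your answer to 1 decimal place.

30.2 mL/min

SCr = 301 / 88.4 = 3.405 mg/dL
CrCl = (140 − 52) × 84.1 / (72 × 3.405) = 7400.8 / 245.16 ≈ 30.2 mL/min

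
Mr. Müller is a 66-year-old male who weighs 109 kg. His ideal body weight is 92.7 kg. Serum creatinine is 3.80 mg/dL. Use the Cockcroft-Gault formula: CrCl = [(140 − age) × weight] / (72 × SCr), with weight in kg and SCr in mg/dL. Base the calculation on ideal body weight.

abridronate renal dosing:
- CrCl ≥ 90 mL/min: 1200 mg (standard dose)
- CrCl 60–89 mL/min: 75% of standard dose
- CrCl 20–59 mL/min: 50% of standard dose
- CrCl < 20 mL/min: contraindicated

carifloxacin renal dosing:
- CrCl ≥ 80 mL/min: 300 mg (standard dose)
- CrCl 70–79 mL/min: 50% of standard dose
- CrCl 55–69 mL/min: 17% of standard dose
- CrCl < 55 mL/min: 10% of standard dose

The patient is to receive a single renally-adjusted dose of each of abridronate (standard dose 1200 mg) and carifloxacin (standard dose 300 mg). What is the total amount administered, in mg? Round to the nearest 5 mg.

630 mg

CrCl = (140 − 66) × 92.7 / (72 × 3.8) = 6859.8 / 273.60 ≈ 25.1 mL/min
CrCl ≈ 25 mL/min.
abridronate: 20–59 mL/min → 50% of 1200 mg = 600 mg.
carifloxacin: < 55 mL/min → 10% of 300 mg = 30 mg.
Total = 600 + 30 = 630 mg.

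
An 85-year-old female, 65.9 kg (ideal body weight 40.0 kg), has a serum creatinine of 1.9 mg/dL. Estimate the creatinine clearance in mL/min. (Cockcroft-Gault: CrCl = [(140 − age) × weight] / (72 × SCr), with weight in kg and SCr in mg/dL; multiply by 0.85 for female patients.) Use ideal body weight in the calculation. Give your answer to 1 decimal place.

CrCl = (140 − 85) × 40 / (72 × 1.9) × 0.85 = 2200.0 / 136.80 × 0.85 ≈ 13.7 mL/min

13.7 mL/min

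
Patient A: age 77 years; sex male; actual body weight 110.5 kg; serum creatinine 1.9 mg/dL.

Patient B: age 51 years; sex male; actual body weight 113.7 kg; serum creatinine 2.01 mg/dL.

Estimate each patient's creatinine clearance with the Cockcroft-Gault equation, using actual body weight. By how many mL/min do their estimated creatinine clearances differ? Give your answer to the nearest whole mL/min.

19 mL/min

Patient A: CrCl = (140 − 77) × 110.5 / (72 × 1.9) = 6961.5 / 136.80 ≈ 50.9 mL/min
Patient B: CrCl = (140 − 51) × 113.7 / (72 × 2.01) = 10119.3 / 144.72 ≈ 69.9 mL/min
|50.9 − 69.9| = 19.0 mL/min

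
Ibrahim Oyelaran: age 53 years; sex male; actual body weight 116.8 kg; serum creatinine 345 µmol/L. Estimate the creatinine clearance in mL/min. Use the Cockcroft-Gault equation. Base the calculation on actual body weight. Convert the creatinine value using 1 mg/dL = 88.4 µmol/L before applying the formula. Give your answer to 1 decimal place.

36.2 mL/min

SCr = 345 / 88.4 = 3.903 mg/dL
CrCl = (140 − 53) × 116.8 / (72 × 3.903) = 10161.6 / 281.02 ≈ 36.2 mL/min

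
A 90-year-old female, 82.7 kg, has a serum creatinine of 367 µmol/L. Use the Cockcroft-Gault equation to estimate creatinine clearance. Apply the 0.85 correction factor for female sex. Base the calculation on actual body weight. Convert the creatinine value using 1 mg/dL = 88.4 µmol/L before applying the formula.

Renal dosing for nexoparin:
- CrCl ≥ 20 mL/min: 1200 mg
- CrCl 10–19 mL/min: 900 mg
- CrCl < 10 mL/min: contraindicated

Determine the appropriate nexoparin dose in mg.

SCr = 367 / 88.4 = 4.152 mg/dL
CrCl = (140 − 90) × 82.7 / (72 × 4.152) × 0.85 = 4135.0 / 298.94 × 0.85 ≈ 11.8 mL/min
CrCl ≈ 12 mL/min → bracket 10–19 mL/min.
Dose for this bracket: 900 mg.

900 mg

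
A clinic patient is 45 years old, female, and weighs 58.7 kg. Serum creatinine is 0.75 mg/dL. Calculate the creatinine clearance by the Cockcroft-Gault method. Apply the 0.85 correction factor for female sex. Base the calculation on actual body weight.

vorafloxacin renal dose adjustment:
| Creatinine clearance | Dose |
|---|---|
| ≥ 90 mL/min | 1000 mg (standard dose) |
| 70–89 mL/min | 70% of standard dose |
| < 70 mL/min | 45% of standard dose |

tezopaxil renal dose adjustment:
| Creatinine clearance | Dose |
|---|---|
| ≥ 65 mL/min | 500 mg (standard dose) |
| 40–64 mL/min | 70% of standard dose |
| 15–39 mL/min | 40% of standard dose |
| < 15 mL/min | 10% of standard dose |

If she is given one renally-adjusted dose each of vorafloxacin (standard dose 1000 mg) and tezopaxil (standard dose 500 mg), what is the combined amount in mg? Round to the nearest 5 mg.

CrCl = (140 − 45) × 58.7 / (72 × 0.75) × 0.85 = 5576.5 / 54.00 × 0.85 ≈ 87.8 mL/min
CrCl ≈ 88 mL/min.
vorafloxacin: 70–89 mL/min → 70% of 1000 mg = 700 mg.
tezopaxil: ≥ 65 mL/min → 100% of 500 mg = 500 mg.
Total = 700 + 500 = 1200 mg.

1200 mg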